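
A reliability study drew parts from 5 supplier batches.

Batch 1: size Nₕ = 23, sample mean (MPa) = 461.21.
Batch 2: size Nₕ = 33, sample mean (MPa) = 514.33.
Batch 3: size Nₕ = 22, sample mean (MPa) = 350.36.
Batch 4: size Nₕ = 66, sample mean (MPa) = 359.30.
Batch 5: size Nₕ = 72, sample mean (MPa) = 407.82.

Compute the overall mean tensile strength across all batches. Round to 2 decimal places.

409.10

x̄_st = (Σ Nₕx̄ₕ) / (Σ Nₕ) = (23·461.21 + 33·514.33 + 22·350.36 + 66·359.30 + 72·407.82) / 216
= 88365.48 / 216 = 409.0994... → 409.10.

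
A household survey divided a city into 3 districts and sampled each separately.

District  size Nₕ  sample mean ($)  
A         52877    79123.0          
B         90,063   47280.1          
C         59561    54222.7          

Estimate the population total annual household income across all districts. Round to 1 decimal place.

Population total = Σ Nₕ·x̄ₕ (each stratum's size times its mean).
52877·79123.0 + 90063·47280.1 + 59561·54222.7 = 4183786871 + 4258187646.3 + 3229558234.7 = 11671532752.0.

11671532752.0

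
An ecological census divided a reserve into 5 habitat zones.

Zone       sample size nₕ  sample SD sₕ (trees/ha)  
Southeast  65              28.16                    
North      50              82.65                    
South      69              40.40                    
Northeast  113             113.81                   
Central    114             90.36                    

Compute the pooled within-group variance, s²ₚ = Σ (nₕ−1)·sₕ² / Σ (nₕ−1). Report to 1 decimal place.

Degrees of freedom: 64 + 49 + 68 + 112 + 113 = 406.
Σ(nₕ−1)sₕ² = 64·792.9856 + 49·6831.0225 + 68·1632.16 + 112·12952.7161 + 113·8164.9296 = 2869799.3089.
s²ₚ = 2869799.3089 / 406 = 7068.471... → 7068.5.

7068.5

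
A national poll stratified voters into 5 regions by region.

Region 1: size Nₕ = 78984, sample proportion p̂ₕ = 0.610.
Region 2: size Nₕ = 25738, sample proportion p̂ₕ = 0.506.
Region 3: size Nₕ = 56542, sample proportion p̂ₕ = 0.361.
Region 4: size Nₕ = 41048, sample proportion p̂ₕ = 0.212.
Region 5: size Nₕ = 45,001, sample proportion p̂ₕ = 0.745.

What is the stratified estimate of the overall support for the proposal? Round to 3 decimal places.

0.501

N = 78984 + 25738 + 56542 + 41048 + 45001 = 247313.
Overall proportion = Σ (Nₕ/N)·p̂ₕ.
Σ Nₕp̂ₕ = 48180.24 + 13023.428 + 20411.662 + 8702.176 + 33525.745 = 123843.251.
123843.251 / 247313 = 0.50076... → 0.501.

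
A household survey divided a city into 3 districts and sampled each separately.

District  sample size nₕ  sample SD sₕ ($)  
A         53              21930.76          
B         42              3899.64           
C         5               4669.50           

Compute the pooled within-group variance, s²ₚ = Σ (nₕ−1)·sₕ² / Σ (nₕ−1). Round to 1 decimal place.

A: (53−1)·21930.76² = 52·480958234.1776 = 25009828177.2352
B: (42−1)·3899.64² = 41·15207192.1296 = 623494877.3136
C: (5−1)·4669.50² = 4·21804230.25 = 87216921
Numerator = 25720539975.5488; denominator = Σ(nₕ−1) = 97.
s²ₚ = 25720539975.5488/97 = 265160205.933... → 265160205.9.

265160205.9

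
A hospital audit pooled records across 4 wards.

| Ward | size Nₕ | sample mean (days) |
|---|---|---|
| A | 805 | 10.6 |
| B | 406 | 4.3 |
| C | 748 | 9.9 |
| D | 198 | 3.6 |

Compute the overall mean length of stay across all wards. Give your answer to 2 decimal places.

8.53

x̄_st = (Σ Nₕx̄ₕ) / (Σ Nₕ) = (805·10.6 + 406·4.3 + 748·9.9 + 198·3.6) / 2157
= 18396.8 / 2157 = 8.5289... → 8.53.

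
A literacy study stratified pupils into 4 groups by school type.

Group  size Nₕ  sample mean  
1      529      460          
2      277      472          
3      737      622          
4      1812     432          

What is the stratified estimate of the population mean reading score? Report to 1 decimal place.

x̄_st = (Σ Nₕx̄ₕ) / (Σ Nₕ) = (529·460 + 277·472 + 737·622 + 1812·432) / 3355
= 1615282 / 3355 = 481.455... → 481.5.

481.5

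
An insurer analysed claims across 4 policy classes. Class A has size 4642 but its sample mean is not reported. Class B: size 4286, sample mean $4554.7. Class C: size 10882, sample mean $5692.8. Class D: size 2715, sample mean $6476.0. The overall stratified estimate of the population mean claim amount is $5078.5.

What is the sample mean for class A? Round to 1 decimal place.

N = 4642 + 4286 + 10882 + 2715 = 22525.
Overall total = μ·N = 5078.5·22525 = 114393212.5.
Subtract the known strata: 4286·4554.7 + 10882·5692.8 + 2715·6476.0 = 99052833.8.
Remaining total for class A: 114393212.5 − 99052833.8 = 15340378.7.
Divide by its size: 15340378.7 / 4642 = 3304.692... → 3304.7.

3304.7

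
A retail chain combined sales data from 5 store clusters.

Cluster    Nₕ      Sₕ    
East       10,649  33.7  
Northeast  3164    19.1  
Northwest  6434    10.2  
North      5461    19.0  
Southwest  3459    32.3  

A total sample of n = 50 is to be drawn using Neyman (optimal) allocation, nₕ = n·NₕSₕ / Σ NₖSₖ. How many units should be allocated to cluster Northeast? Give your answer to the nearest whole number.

East: NₕSₕ = 10649·33.7 = 358871.3
Northeast: NₕSₕ = 3164·19.1 = 60432.4
Northwest: NₕSₕ = 6434·10.2 = 65626.8
North: NₕSₕ = 5461·19.0 = 103759
Southwest: NₕSₕ = 3459·32.3 = 111725.7
Σ NₕSₕ = 700415.2.
n_Northeast = 50·60432.4/700415.2 = 4.314... → 4.

4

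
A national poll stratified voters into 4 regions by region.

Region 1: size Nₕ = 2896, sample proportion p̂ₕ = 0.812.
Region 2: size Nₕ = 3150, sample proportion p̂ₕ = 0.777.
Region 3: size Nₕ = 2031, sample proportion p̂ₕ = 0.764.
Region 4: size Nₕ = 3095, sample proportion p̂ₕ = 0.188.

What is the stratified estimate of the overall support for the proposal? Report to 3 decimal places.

N = 2896 + 3150 + 2031 + 3095 = 11172.
Overall proportion = Σ (Nₕ/N)·p̂ₕ.
Σ Nₕp̂ₕ = 2351.552 + 2447.55 + 1551.684 + 581.86 = 6932.646.
6932.646 / 11172 = 0.62054... → 0.621.

0.621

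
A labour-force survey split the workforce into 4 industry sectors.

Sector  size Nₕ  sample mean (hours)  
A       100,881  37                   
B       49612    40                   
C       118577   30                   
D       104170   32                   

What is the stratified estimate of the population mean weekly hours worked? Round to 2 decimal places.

x̄_st = (Σ Nₕx̄ₕ) / (Σ Nₕ) = (100881·37 + 49612·40 + 118577·30 + 104170·32) / 373240
= 12607827 / 373240 = 33.7794... → 33.78.

33.78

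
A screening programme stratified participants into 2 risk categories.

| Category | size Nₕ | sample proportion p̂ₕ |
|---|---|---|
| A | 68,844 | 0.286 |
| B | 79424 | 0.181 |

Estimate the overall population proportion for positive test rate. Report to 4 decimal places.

0.2298

N = 68844 + 79424 = 148268.
Overall proportion = Σ (Nₕ/N)·p̂ₕ.
Σ Nₕp̂ₕ = 19689.384 + 14375.744 = 34065.128.
34065.128 / 148268 = 0.229754... → 0.2298.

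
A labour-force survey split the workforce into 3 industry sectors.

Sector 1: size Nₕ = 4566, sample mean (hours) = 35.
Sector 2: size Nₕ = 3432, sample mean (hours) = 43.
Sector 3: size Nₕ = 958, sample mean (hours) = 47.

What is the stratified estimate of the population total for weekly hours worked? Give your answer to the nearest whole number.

Estimate total by summing Nₕ·x̄ₕ over strata.
4566·35 + 3432·43 + 958·47 = 159810 + 147576 + 45026 = 352412.

352412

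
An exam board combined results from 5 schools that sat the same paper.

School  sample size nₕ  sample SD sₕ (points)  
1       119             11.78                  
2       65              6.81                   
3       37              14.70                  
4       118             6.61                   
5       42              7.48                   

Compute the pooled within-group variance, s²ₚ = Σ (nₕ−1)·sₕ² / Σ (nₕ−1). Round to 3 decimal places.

Degrees of freedom: 118 + 64 + 36 + 117 + 41 = 376.
Σ(nₕ−1)sₕ² = 118·138.7684 + 64·46.3761 + 36·216.09 + 117·43.6921 + 41·55.9504 = 34527.9237.
s²ₚ = 34527.9237 / 376 = 91.82958... → 91.830.

91.830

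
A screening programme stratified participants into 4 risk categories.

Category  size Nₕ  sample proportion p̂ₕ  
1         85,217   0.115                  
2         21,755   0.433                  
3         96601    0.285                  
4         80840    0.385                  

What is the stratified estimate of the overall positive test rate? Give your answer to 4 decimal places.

N = 85217 + 21755 + 96601 + 80840 = 284413.
Overall proportion = Σ (Nₕ/N)·p̂ₕ.
Σ Nₕp̂ₕ = 9799.955 + 9419.915 + 27531.285 + 31123.4 = 77874.555.
77874.555 / 284413 = 0.273808... → 0.2738.

0.2738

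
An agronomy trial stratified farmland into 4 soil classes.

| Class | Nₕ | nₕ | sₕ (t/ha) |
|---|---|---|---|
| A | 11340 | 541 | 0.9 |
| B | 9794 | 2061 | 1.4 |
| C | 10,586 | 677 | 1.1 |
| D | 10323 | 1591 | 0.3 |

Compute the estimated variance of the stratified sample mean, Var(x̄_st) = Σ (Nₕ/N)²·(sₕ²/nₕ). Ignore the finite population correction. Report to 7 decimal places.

N = 42043. Term for each stratum: Wₕ²sₕ²/nₕ.
Var(x̄_st) = 0.0001089247 + 0.0000516073 + 0.0001133113 + 0.0000034103 = 0.0002772536 → 0.0002773.

0.0002773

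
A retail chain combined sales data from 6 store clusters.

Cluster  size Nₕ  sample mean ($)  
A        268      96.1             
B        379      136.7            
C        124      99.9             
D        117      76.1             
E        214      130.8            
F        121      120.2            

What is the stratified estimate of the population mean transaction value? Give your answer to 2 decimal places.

x̄_st = (Σ Nₕx̄ₕ) / (Σ Nₕ) = (268·96.1 + 379·136.7 + 124·99.9 + 117·76.1 + 214·130.8 + 121·120.2) / 1223
= 141390.8 / 1223 = 115.6098... → 115.61.

115.61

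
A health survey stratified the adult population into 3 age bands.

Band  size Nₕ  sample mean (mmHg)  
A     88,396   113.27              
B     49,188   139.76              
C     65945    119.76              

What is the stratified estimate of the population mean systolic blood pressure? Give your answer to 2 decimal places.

x̄_st = (Σ Nₕx̄ₕ) / (Σ Nₕ) = (88396·113.27 + 49188·139.76 + 65945·119.76) / 203529
= 24784703 / 203529 = 121.7748... → 121.77.

121.77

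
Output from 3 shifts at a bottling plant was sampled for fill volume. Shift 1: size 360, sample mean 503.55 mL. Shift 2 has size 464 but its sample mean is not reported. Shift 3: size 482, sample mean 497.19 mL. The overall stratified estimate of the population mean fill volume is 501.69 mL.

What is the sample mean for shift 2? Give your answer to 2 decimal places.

Σ Nₕx̄ₕ = N·μ, so 464·x̄_2 = 1306·501.69 − (360·503.55 + 482·497.19).
= 655207.14 − 420923.58 = 234283.56.
x̄_2 = 234283.56 / 464 = 504.9215... → 504.92.

504.92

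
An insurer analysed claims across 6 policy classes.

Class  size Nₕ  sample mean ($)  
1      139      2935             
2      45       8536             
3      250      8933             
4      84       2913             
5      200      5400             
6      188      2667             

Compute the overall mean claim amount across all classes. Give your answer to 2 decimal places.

5354.77

N = 139 + 45 + 250 + 84 + 200 + 188 = 906.
Weight each subgroup mean by Nₕ/N and sum.
Σ Nₕx̄ₕ = 139·2935 + 45·8536 + 250·8933 + 84·2913 + 200·5400 + 188·2667 = 407965 + 384120 + 2233250 + 244692 + 1080000 + 501396 = 4851423.
Divide by N: 4851423 / 906 = 5354.7715... → 5354.77.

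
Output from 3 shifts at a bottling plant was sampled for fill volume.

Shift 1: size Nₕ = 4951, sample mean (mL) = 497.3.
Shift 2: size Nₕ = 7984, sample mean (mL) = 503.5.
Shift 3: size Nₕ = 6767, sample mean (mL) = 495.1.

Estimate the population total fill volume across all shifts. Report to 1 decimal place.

9832418.0

Estimate total by summing Nₕ·x̄ₕ over strata.
4951·497.3 + 7984·503.5 + 6767·495.1 = 2462132.3 + 4019944 + 3350341.7 = 9832418.0.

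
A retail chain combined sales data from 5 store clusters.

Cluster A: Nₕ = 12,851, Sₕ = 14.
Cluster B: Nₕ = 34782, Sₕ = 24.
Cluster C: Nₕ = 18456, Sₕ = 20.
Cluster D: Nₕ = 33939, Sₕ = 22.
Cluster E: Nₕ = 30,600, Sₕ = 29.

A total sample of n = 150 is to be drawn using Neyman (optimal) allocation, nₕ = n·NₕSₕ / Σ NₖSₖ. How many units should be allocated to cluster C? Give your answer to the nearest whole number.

18

A: NₕSₕ = 12851·14 = 179914
B: NₕSₕ = 34782·24 = 834768
C: NₕSₕ = 18456·20 = 369120
D: NₕSₕ = 33939·22 = 746658
E: NₕSₕ = 30600·29 = 887400
Σ NₕSₕ = 3017860.
n_C = 150·369120/3017860 = 18.347... → 18.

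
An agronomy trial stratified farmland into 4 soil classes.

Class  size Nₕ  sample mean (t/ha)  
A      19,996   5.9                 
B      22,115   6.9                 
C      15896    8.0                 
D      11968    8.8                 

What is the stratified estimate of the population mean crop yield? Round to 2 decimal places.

N = 19996 + 22115 + 15896 + 11968 = 69975.
The stratified mean weights each stratum mean by its population share Nₕ/N.
Σ Nₕx̄ₕ = 19996·5.9 + 22115·6.9 + 15896·8.0 + 11968·8.8 = 117976.4 + 152593.5 + 127168 + 105318.4 = 503056.3.
Divide by N: 503056.3 / 69975 = 7.1891... → 7.19.

7.19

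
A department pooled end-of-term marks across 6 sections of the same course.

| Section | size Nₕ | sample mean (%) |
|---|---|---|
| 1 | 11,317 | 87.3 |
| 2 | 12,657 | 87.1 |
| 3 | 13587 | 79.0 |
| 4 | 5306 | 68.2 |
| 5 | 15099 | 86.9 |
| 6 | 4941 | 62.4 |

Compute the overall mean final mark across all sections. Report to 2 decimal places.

81.80

N = 11317 + 12657 + 13587 + 5306 + 15099 + 4941 = 62907.
Overall mean = Σ (Nₕ/N)·x̄ₕ — weight by population share, not a simple average.
Σ Nₕx̄ₕ = 11317·87.3 + 12657·87.1 + 13587·79.0 + 5306·68.2 + 15099·86.9 + 4941·62.4 = 987974.1 + 1102424.7 + 1073373 + 361869.2 + 1312103.1 + 308318.4 = 5146062.5.
Divide by N: 5146062.5 / 62907 = 81.8043... → 81.80.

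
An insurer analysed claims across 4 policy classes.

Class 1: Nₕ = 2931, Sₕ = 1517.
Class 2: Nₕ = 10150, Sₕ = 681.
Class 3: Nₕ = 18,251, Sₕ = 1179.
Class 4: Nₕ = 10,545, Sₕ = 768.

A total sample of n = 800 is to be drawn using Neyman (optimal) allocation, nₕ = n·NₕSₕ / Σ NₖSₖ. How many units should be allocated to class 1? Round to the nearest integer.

Σ NₕSₕ = 2931·1517 + 10150·681 + 18251·1179 + 10545·768 = 40974966.
Share for 1: 4446327/40974966 = 0.10851.
n_1 = 800 × 0.10851 = 86.811... → 87.

87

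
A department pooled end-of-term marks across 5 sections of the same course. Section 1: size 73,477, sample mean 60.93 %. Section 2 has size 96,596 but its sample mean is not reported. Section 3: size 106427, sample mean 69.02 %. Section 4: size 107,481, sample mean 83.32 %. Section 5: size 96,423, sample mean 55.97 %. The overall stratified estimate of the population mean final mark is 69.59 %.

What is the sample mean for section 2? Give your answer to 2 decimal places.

75.12

N = 73477 + 96596 + 106427 + 107481 + 96423 = 480404.
Overall total = μ·N = 69.59·480404 = 33431314.36.
Subtract the known strata: 73477·60.93 + 106427·69.02 + 107481·83.32 + 96423·55.97 = 26174657.38.
Remaining total for section 2: 33431314.36 − 26174657.38 = 7256656.98.
Divide by its size: 7256656.98 / 96596 = 75.1238... → 75.12.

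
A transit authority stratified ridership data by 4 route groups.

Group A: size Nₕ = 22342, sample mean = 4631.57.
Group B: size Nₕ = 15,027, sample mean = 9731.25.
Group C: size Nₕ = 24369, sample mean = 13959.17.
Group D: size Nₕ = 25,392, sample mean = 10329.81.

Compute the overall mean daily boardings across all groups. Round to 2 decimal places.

N = 87130; weights Wₕ = Nₕ/N = (0.2564, 0.1725, 0.2797, 0.2914).
x̄_st = Σ Wₕ·x̄ₕ = 0.2564·4631.57 + 0.1725·9731.25 + 0.2797·13959.17 + 0.2914·10329.81 ≈ 9780.5071...
→ 9780.51.

9780.51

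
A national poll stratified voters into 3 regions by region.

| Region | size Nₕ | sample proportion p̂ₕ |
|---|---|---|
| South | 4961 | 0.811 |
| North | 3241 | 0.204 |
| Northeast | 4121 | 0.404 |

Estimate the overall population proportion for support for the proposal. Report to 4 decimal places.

0.5152

Wₕ = Nₕ/N with N = 12323: 0.4026, 0.2630, 0.3344.
p̂_st = 0.4026·0.811 + 0.2630·0.204 + 0.3344·0.404 ≈ 0.515249... → 0.5152.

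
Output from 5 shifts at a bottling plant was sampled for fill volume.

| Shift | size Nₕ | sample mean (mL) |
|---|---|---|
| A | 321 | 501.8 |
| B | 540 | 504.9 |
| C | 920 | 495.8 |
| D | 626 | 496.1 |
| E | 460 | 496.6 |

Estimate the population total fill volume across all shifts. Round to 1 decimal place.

1428854.4

A: 321·501.8 = 161077.8
B: 540·504.9 = 272646
C: 920·495.8 = 456136
D: 626·496.1 = 310558.6
E: 460·496.6 = 228436
τ̂ = Σ Nₕx̄ₕ = 1428854.4.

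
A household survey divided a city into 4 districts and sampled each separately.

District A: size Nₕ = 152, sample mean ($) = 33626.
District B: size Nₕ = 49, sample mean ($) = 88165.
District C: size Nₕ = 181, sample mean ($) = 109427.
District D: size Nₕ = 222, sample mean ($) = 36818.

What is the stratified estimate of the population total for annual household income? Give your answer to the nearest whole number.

37411120

Estimate total by summing Nₕ·x̄ₕ over strata.
152·33626 + 49·88165 + 181·109427 + 222·36818 = 5111152 + 4320085 + 19806287 + 8173596 = 37411120.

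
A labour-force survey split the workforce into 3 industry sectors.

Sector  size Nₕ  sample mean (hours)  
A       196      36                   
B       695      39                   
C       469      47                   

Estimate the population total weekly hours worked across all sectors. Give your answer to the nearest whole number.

56204

A: 196·36 = 7056
B: 695·39 = 27105
C: 469·47 = 22043
τ̂ = Σ Nₕx̄ₕ = 56204.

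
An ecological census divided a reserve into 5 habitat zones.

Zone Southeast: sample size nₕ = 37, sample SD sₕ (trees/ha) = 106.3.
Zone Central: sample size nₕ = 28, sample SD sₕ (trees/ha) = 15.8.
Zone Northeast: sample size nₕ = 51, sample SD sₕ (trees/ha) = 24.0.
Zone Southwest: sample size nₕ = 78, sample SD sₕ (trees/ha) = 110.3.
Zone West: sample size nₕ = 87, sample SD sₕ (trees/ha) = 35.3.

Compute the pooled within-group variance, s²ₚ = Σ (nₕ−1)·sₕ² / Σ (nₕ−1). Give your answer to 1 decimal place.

Degrees of freedom: 36 + 27 + 50 + 77 + 86 = 276.
Σ(nₕ−1)sₕ² = 36·11299.69 + 27·249.64 + 50·576 + 77·12166.09 + 86·1246.09 = 1486281.79.
s²ₚ = 1486281.79 / 276 = 5385.079... → 5385.1.

5385.1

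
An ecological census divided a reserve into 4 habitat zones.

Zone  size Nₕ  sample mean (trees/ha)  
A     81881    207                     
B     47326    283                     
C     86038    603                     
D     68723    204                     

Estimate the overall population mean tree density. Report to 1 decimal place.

x̄_st = (Σ Nₕx̄ₕ) / (Σ Nₕ) = (81881·207 + 47326·283 + 86038·603 + 68723·204) / 283968
= 96243031 / 283968 = 338.922... → 338.9.

338.9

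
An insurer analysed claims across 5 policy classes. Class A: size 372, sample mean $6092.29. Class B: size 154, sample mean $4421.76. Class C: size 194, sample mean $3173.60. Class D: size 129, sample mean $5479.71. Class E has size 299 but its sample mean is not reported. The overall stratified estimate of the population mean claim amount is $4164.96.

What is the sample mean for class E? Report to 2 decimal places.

N = 372 + 154 + 194 + 129 + 299 = 1148.
Overall total = μ·N = 4164.96·1148 = 4781374.08.
Subtract the known strata: 372·6092.29 + 154·4421.76 + 194·3173.60 + 129·5479.71 = 4269843.91.
Remaining total for class E: 4781374.08 − 4269843.91 = 511530.17.
Divide by its size: 511530.17 / 299 = 1710.8032... → 1710.80.

1710.80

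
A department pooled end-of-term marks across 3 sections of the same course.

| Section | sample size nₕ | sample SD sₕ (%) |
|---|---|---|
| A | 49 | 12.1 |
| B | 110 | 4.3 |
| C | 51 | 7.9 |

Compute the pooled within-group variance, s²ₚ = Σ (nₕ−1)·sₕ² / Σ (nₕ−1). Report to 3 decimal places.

58.761

A: (49−1)·12.1² = 48·146.41 = 7027.68
B: (110−1)·4.3² = 109·18.49 = 2015.41
C: (51−1)·7.9² = 50·62.41 = 3120.5
Numerator = 12163.59; denominator = Σ(nₕ−1) = 207.
s²ₚ = 12163.59/207 = 58.76130... → 58.761.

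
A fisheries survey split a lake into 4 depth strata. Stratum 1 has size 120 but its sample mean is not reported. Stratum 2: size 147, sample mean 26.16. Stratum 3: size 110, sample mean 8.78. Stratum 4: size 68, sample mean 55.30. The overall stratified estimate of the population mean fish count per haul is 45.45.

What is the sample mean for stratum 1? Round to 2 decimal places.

97.11

N = 120 + 147 + 110 + 68 = 445.
Overall total = μ·N = 45.45·445 = 20225.25.
Subtract the known strata: 147·26.16 + 110·8.78 + 68·55.30 = 8571.72.
Remaining total for stratum 1: 20225.25 − 8571.72 = 11653.53.
Divide by its size: 11653.53 / 120 = 97.1128... → 97.11.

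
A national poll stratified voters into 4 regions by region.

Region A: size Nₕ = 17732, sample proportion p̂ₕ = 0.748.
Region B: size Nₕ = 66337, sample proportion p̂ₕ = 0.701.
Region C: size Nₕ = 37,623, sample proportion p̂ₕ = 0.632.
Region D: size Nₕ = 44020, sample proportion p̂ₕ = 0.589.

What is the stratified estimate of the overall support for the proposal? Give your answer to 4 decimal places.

Wₕ = Nₕ/N with N = 165712: 0.1070, 0.4003, 0.2270, 0.2656.
p̂_st = 0.1070·0.748 + 0.4003·0.701 + 0.2270·0.632 + 0.2656·0.589 ≈ 0.660612... → 0.6606.

0.6606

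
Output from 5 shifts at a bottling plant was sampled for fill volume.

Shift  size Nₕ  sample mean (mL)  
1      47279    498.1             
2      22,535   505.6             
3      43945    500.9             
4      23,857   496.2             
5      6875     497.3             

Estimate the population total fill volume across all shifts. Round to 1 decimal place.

72212197.3

Population total = Σ Nₕ·x̄ₕ (each stratum's size times its mean).
47279·498.1 + 22535·505.6 + 43945·500.9 + 23857·496.2 + 6875·497.3 = 23549669.9 + 11393696 + 22012050.5 + 11837843.4 + 3418937.5 = 72212197.3.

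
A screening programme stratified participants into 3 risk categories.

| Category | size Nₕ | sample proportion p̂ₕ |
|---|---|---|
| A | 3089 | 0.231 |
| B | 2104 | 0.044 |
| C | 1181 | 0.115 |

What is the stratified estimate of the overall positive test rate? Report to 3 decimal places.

N = 3089 + 2104 + 1181 = 6374.
Overall proportion = Σ (Nₕ/N)·p̂ₕ.
Σ Nₕp̂ₕ = 713.559 + 92.576 + 135.815 = 941.95.
941.95 / 6374 = 0.14778... → 0.148.

0.148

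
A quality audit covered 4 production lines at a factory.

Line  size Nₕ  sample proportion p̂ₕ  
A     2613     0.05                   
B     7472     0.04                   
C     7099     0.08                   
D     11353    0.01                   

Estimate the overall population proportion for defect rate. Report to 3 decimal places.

0.039

Wₕ = Nₕ/N with N = 28537: 0.0916, 0.2618, 0.2488, 0.3978.
p̂_st = 0.0916·0.05 + 0.2618·0.04 + 0.2488·0.08 + 0.3978·0.01 ≈ 0.03893... → 0.039.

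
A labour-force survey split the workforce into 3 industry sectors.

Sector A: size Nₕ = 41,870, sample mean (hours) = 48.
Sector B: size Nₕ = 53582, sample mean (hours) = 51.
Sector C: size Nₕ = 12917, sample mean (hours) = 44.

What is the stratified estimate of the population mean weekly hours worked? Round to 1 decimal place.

49.0

x̄_st = (Σ Nₕx̄ₕ) / (Σ Nₕ) = (41870·48 + 53582·51 + 12917·44) / 108369
= 5310790 / 108369 = 49.007... → 49.0.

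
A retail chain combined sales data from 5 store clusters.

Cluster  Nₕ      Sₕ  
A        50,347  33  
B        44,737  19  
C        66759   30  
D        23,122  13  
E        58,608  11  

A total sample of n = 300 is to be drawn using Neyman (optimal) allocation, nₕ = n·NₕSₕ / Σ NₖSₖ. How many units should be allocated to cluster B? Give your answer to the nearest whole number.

47

A: NₕSₕ = 50347·33 = 1661451
B: NₕSₕ = 44737·19 = 850003
C: NₕSₕ = 66759·30 = 2002770
D: NₕSₕ = 23122·13 = 300586
E: NₕSₕ = 58608·11 = 644688
Σ NₕSₕ = 5459498.
n_B = 300·850003/5459498 = 46.708... → 47.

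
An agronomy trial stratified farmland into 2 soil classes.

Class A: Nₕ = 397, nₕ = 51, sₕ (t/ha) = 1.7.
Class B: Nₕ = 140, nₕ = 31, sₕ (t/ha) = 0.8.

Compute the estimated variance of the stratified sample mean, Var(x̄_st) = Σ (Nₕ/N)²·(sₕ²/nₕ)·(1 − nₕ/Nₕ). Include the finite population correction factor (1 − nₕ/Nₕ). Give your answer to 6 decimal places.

0.028085

N = 537. Term for each stratum: Wₕ²sₕ²/nₕ·(1−nₕ/Nₕ).
Var(x̄_st) = 0.026992661 + 0.001092507 = 0.028085168 → 0.028085.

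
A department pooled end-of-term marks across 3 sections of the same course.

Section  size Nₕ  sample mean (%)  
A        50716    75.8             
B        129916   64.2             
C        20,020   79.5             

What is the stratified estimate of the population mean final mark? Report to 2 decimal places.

N = 200652; weights Wₕ = Nₕ/N = (0.2528, 0.6475, 0.0998).
x̄_st = Σ Wₕ·x̄ₕ = 0.2528·75.8 + 0.6475·64.2 + 0.0998·79.5 ≈ 68.6585...
→ 68.66.

68.66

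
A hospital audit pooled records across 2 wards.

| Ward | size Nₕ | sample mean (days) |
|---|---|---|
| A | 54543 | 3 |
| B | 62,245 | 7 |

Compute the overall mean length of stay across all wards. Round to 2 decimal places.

5.13

N = 116788; weights Wₕ = Nₕ/N = (0.4670, 0.5330).
x̄_st = Σ Wₕ·x̄ₕ = 0.4670·3 + 0.5330·7 ≈ 5.1319...
→ 5.13.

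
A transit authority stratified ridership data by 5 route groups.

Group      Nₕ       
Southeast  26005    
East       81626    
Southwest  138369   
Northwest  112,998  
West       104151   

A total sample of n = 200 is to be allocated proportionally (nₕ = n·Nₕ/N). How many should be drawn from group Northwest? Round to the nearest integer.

49

N = 26005 + 81626 + 138369 + 112998 + 104151 = 463149.
n_Northwest = 200·112998/463149 = 48.796... → 49.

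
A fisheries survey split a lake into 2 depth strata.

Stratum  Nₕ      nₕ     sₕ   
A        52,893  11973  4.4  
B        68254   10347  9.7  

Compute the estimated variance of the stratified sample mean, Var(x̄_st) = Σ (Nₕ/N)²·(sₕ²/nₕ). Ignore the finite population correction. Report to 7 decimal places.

0.0031947

N = 121147; Wₕ = Nₕ/N.
stratum A: (52893/121147)²·4.4²/11973 = 0.0003082290
stratum B: (68254/121147)²·9.7²/10347 = 0.0028864225
Sum = 0.0031946515 → 0.0031947.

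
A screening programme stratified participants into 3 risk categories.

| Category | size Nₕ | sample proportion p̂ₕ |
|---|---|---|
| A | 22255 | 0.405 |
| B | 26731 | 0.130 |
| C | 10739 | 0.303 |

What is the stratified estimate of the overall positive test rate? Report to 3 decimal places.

0.264

Wₕ = Nₕ/N with N = 59725: 0.3726, 0.4476, 0.1798.
p̂_st = 0.3726·0.405 + 0.4476·0.130 + 0.1798·0.303 ≈ 0.26358... → 0.264.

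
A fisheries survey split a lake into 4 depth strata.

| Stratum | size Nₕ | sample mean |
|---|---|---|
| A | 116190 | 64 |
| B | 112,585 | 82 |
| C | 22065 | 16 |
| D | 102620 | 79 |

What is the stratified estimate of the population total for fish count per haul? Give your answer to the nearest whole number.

Population total = Σ Nₕ·x̄ₕ (each stratum's size times its mean).
116190·64 + 112585·82 + 22065·16 + 102620·79 = 7436160 + 9231970 + 353040 + 8106980 = 25128150.

25128150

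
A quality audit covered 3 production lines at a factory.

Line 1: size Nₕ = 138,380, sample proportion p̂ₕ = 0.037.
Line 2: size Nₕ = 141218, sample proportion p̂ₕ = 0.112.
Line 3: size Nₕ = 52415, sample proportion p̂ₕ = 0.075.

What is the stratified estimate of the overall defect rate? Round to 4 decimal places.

0.0749

Wₕ = Nₕ/N with N = 332013: 0.4168, 0.4253, 0.1579.
p̂_st = 0.4168·0.037 + 0.4253·0.112 + 0.1579·0.075 ≈ 0.074899... → 0.0749.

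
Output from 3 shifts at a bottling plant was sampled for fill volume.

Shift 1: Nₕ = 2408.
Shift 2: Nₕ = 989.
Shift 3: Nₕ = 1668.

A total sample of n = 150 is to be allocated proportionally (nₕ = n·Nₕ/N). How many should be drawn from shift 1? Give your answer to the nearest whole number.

71

Share of shift 1 = 2408/5065 = 0.47542.
Allocate 150 × 0.47542 = 71.313... → 71.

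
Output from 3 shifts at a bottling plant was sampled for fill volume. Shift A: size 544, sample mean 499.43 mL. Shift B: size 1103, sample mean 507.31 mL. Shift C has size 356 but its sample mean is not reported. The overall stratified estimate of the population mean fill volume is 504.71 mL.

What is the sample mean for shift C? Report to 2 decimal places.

504.72

N = 544 + 1103 + 356 = 2003.
Overall total = μ·N = 504.71·2003 = 1010934.13.
Subtract the known strata: 544·499.43 + 1103·507.31 = 831252.85.
Remaining total for shift C: 1010934.13 − 831252.85 = 179681.28.
Divide by its size: 179681.28 / 356 = 504.7227... → 504.72.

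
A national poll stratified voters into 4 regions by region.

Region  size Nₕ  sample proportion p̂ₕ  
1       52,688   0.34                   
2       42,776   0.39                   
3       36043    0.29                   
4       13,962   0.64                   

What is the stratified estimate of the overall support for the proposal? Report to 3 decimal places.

N = 52688 + 42776 + 36043 + 13962 = 145469.
Overall proportion = Σ (Nₕ/N)·p̂ₕ.
Σ Nₕp̂ₕ = 17913.92 + 16682.64 + 10452.47 + 8935.68 = 53984.71.
53984.71 / 145469 = 0.37111... → 0.371.

0.371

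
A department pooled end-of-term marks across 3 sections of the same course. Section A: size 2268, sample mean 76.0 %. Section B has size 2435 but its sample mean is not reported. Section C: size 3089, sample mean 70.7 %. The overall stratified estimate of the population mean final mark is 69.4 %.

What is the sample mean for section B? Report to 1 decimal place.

N = 2268 + 2435 + 3089 = 7792.
Overall total = μ·N = 69.4·7792 = 540764.8.
Subtract the known strata: 2268·76.0 + 3089·70.7 = 390760.3.
Remaining total for section B: 540764.8 − 390760.3 = 150004.5.
Divide by its size: 150004.5 / 2435 = 61.603... → 61.6.

61.6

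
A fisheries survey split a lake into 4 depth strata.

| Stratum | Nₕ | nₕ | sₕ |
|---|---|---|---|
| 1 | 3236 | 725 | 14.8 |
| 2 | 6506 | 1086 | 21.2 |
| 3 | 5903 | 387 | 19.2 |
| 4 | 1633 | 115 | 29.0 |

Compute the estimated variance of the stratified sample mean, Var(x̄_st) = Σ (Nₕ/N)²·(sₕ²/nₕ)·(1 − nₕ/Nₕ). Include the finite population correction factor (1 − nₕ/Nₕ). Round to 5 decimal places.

0.22173

N = 17278. Term for each stratum: Wₕ²sₕ²/nₕ·(1−nₕ/Nₕ).
Var(x̄_st) = 0.00822344 + 0.04888418 + 0.10389666 + 0.06072523 = 0.22172951 → 0.22173.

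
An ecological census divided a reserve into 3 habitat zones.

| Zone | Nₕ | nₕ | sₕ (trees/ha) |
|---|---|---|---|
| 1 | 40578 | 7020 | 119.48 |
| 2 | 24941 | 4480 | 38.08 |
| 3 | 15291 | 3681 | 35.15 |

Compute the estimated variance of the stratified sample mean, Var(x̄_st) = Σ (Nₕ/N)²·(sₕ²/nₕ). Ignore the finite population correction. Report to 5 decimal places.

0.55560

N = 80810; Wₕ = Nₕ/N.
zone 1: (40578/80810)²·119.48²/7020 = 0.51274848
zone 2: (24941/80810)²·38.08²/4480 = 0.03083283
zone 3: (15291/80810)²·35.15²/3681 = 0.01201784
Sum = 0.55559914 → 0.55560.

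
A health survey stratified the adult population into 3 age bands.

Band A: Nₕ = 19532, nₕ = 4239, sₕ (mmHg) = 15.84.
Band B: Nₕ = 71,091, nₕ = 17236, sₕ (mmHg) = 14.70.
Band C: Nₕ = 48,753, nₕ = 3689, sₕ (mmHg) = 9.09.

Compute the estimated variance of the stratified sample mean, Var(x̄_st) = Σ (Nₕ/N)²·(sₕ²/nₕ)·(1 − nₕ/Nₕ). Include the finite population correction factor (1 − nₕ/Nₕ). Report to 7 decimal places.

0.0059143

N = 139376. Term for each stratum: Wₕ²sₕ²/nₕ·(1−nₕ/Nₕ).
Var(x̄_st) = 0.0009101445 + 0.0024709437 + 0.0025332275 = 0.0059143157 → 0.0059143.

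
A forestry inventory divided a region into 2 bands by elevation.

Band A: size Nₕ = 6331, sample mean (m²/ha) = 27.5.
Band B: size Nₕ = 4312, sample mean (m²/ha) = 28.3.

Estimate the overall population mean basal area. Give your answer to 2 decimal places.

N = 6331 + 4312 = 10643.
Weight each subgroup mean by Nₕ/N and sum.
Σ Nₕx̄ₕ = 6331·27.5 + 4312·28.3 = 174102.5 + 122029.6 = 296132.1.
Divide by N: 296132.1 / 10643 = 27.8241... → 27.82.

27.82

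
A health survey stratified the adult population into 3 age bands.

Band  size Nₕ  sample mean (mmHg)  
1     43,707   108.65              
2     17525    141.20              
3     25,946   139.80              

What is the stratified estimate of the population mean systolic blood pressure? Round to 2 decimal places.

x̄_st = (Σ Nₕx̄ₕ) / (Σ Nₕ) = (43707·108.65 + 17525·141.20 + 25946·139.80) / 87178
= 10850546.35 / 87178 = 124.4643... → 124.46.

124.46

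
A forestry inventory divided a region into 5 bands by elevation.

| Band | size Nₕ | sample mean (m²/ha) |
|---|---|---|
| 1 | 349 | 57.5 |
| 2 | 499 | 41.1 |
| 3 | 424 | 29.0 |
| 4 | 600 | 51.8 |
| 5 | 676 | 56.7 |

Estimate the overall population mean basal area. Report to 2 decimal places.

47.99

x̄_st = (Σ Nₕx̄ₕ) / (Σ Nₕ) = (349·57.5 + 499·41.1 + 424·29.0 + 600·51.8 + 676·56.7) / 2548
= 122281.6 / 2548 = 47.9912... → 47.99.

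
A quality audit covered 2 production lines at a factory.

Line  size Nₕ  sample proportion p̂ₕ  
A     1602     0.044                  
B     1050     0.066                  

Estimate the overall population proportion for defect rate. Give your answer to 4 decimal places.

0.0527

Wₕ = Nₕ/N with N = 2652: 0.6041, 0.3959.
p̂_st = 0.6041·0.044 + 0.3959·0.066 ≈ 0.052710... → 0.0527.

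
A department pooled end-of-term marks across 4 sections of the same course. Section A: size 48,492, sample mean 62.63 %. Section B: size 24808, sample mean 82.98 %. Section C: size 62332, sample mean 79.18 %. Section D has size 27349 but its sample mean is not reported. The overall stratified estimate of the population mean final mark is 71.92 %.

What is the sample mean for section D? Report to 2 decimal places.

Σ Nₕx̄ₕ = N·μ, so 27349·x̄_D = 162981·71.92 − (48492·62.63 + 24808·82.98 + 62332·79.18).
= 11721593.52 − 10031069.56 = 1690523.96.
x̄_D = 1690523.96 / 27349 = 61.8130... → 61.81.

61.81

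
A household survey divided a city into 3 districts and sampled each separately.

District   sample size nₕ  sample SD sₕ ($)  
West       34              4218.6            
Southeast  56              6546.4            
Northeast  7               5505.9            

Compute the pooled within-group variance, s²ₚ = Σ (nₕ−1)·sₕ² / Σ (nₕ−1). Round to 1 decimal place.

West: (34−1)·4218.6² = 33·17796585.96 = 587287336.68
Southeast: (56−1)·6546.4² = 55·42855352.96 = 2357044412.8
Northeast: (7−1)·5505.9² = 6·30314934.81 = 181889608.86
Numerator = 3126221358.34; denominator = Σ(nₕ−1) = 94.
s²ₚ = 3126221358.34/94 = 33257674.025... → 33257674.0.

33257674.0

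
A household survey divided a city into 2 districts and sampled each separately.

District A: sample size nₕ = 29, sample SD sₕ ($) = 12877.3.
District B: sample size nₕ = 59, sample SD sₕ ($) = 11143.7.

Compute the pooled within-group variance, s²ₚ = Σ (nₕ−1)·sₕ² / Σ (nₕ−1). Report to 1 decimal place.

137740172.4

A: (29−1)·12877.3² = 28·165824855.29 = 4643095948.12
B: (59−1)·11143.7² = 58·124182049.69 = 7202558882.02
Numerator = 11845654830.14; denominator = Σ(nₕ−1) = 86.
s²ₚ = 11845654830.14/86 = 137740172.443... → 137740172.4.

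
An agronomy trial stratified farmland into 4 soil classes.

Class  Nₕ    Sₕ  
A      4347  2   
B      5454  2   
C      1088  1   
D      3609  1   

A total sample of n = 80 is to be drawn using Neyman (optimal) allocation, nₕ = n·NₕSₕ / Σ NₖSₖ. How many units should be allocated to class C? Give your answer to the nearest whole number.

4

A: NₕSₕ = 4347·2 = 8694
B: NₕSₕ = 5454·2 = 10908
C: NₕSₕ = 1088·1 = 1088
D: NₕSₕ = 3609·1 = 3609
Σ NₕSₕ = 24299.
n_C = 80·1088/24299 = 3.582... → 4.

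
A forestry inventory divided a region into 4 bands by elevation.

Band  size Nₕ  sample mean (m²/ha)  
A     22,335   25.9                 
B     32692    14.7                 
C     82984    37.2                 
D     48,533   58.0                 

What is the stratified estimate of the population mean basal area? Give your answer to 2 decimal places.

37.32

N = 22335 + 32692 + 82984 + 48533 = 186544.
The stratified mean weights each stratum mean by its population share Nₕ/N.
Σ Nₕx̄ₕ = 22335·25.9 + 32692·14.7 + 82984·37.2 + 48533·58.0 = 578476.5 + 480572.4 + 3087004.8 + 2814914 = 6960967.7.
Divide by N: 6960967.7 / 186544 = 37.3154... → 37.32.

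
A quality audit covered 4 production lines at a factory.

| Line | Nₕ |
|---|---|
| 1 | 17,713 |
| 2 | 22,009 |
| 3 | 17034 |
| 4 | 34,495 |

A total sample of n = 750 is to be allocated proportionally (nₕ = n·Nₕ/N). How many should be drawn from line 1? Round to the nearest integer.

N = 17713 + 22009 + 17034 + 34495 = 91251.
n_1 = 750·17713/91251 = 145.585... → 146.

146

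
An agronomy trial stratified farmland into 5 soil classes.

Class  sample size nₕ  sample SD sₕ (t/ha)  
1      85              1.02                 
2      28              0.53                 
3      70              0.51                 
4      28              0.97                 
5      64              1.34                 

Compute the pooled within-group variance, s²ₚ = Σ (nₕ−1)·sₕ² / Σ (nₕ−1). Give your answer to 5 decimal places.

1: (85−1)·1.02² = 84·1.0404 = 87.3936
2: (28−1)·0.53² = 27·0.2809 = 7.5843
3: (70−1)·0.51² = 69·0.2601 = 17.9469
4: (28−1)·0.97² = 27·0.9409 = 25.4043
5: (64−1)·1.34² = 63·1.7956 = 113.1228
Numerator = 251.4519; denominator = Σ(nₕ−1) = 270.
s²ₚ = 251.4519/270 = 0.9313033... → 0.93130.

0.93130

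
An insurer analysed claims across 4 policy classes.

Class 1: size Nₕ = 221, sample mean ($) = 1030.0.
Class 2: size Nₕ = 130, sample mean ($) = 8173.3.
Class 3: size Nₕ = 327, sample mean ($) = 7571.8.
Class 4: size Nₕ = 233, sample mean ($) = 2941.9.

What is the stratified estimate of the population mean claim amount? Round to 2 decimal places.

4886.50

x̄_st = (Σ Nₕx̄ₕ) / (Σ Nₕ) = (221·1030.0 + 130·8173.3 + 327·7571.8 + 233·2941.9) / 911
= 4451600.3 / 911 = 4886.4987... → 4886.50.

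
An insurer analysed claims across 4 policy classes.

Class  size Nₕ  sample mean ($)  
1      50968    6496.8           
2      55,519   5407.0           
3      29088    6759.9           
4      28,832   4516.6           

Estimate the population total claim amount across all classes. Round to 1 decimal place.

958174717.8

1: 50968·6496.8 = 331128902.4
2: 55519·5407.0 = 300191233
3: 29088·6759.9 = 196631971.2
4: 28832·4516.6 = 130222611.2
τ̂ = Σ Nₕx̄ₕ = 958174717.8.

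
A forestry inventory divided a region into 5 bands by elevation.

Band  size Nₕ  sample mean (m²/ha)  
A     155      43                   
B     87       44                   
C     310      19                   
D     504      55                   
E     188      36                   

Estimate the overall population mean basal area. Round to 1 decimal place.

40.9

x̄_st = (Σ Nₕx̄ₕ) / (Σ Nₕ) = (155·43 + 87·44 + 310·19 + 504·55 + 188·36) / 1244
= 50871 / 1244 = 40.893... → 40.9.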